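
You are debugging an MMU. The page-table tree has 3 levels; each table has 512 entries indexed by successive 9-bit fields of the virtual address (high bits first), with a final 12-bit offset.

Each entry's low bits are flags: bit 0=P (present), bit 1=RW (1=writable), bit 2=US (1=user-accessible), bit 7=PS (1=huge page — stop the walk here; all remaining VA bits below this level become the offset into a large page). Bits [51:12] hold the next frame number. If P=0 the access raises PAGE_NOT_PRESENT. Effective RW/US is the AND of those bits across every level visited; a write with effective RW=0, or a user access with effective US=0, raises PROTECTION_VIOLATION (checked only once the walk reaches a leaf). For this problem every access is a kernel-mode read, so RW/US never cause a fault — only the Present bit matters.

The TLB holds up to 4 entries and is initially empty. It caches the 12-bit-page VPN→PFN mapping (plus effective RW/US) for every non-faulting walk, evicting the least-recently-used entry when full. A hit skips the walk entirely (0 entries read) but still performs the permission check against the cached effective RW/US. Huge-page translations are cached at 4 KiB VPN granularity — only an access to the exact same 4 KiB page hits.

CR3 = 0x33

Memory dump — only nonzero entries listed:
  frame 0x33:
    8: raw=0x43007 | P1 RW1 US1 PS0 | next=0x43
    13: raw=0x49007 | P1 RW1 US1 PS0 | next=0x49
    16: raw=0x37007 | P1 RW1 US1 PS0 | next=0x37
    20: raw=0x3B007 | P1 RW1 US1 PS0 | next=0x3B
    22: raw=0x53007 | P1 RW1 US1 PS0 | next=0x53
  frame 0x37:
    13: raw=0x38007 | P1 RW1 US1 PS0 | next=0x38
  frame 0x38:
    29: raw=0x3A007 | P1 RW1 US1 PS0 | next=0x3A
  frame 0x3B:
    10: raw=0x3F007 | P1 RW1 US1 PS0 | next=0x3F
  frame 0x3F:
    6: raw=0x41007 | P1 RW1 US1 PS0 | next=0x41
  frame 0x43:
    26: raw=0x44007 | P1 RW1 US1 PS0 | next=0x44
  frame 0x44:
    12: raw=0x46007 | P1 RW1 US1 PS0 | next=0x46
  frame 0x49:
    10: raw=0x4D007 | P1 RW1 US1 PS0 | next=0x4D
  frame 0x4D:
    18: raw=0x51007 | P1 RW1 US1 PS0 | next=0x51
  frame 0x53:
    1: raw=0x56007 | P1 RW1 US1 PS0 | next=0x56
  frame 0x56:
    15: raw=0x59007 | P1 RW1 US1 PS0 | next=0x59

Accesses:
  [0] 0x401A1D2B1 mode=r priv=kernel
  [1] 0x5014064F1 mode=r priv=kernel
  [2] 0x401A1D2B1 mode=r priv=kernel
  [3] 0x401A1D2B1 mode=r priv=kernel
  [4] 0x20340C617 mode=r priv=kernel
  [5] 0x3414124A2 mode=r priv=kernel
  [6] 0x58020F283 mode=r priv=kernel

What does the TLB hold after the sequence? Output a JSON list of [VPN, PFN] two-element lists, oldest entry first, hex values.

Walk each access:
#0 VA=0x401A1D2B1 (r,kernel):
  [0] read 0x33 idx=16: raw=0x37007 flags P=1 W=1 U=1 S=0
  [1] read 0x37 idx=13: raw=0x38007 flags P=1 W=1 U=1 S=0
  [2] read 0x38 idx=29: raw=0x3A007 flags P=1 W=1 U=1 S=0
  ✓ 0x3A2B1  — 3 lookups
#1 VA=0x5014064F1 (r,kernel):
  [0] read 0x33 idx=20: raw=0x3B007 flags P=1 W=1 U=1 S=0
  [1] read 0x3B idx=10: raw=0x3F007 flags P=1 W=1 U=1 S=0
  [2] read 0x3F idx=6: raw=0x41007 flags P=1 W=1 U=1 S=0
  ✓ 0x414F1  — 3 lookups
#2 VA=0x401A1D2B1 (r,kernel):
  TLB hit vpn=0x401A1D → PA=0x3A2B1
#3 VA=0x401A1D2B1 (r,kernel):
  TLB hit vpn=0x401A1D → PA=0x3A2B1
#4 VA=0x20340C617 (r,kernel):
  [0] read 0x33 idx=8: raw=0x43007 flags P=1 W=1 U=1 S=0
  [1] read 0x43 idx=26: raw=0x44007 flags P=1 W=1 U=1 S=0
  [2] read 0x44 idx=12: raw=0x46007 flags P=1 W=1 U=1 S=0
  ✓ 0x46617  — 3 lookups
#5 VA=0x3414124A2 (r,kernel):
  [0] read 0x33 idx=13: raw=0x49007 flags P=1 W=1 U=1 S=0
  [1] read 0x49 idx=10: raw=0x4D007 flags P=1 W=1 U=1 S=0
  [2] read 0x4D idx=18: raw=0x51007 flags P=1 W=1 U=1 S=0
  ✓ 0x514A2  — 3 lookups
#6 VA=0x58020F283 (r,kernel):
  [0] read 0x33 idx=22: raw=0x53007 flags P=1 W=1 U=1 S=0
  [1] read 0x53 idx=1: raw=0x56007 flags P=1 W=1 U=1 S=0
  [2] read 0x56 idx=15: raw=0x59007 flags P=1 W=1 U=1 S=0
  ✓ 0x59283  — 3 lookups

TLB: [["0x401A1D", "0x3A"], ["0x20340C", "0x46"], ["0x341412", "0x51"], ["0x58020F", "0x59"]]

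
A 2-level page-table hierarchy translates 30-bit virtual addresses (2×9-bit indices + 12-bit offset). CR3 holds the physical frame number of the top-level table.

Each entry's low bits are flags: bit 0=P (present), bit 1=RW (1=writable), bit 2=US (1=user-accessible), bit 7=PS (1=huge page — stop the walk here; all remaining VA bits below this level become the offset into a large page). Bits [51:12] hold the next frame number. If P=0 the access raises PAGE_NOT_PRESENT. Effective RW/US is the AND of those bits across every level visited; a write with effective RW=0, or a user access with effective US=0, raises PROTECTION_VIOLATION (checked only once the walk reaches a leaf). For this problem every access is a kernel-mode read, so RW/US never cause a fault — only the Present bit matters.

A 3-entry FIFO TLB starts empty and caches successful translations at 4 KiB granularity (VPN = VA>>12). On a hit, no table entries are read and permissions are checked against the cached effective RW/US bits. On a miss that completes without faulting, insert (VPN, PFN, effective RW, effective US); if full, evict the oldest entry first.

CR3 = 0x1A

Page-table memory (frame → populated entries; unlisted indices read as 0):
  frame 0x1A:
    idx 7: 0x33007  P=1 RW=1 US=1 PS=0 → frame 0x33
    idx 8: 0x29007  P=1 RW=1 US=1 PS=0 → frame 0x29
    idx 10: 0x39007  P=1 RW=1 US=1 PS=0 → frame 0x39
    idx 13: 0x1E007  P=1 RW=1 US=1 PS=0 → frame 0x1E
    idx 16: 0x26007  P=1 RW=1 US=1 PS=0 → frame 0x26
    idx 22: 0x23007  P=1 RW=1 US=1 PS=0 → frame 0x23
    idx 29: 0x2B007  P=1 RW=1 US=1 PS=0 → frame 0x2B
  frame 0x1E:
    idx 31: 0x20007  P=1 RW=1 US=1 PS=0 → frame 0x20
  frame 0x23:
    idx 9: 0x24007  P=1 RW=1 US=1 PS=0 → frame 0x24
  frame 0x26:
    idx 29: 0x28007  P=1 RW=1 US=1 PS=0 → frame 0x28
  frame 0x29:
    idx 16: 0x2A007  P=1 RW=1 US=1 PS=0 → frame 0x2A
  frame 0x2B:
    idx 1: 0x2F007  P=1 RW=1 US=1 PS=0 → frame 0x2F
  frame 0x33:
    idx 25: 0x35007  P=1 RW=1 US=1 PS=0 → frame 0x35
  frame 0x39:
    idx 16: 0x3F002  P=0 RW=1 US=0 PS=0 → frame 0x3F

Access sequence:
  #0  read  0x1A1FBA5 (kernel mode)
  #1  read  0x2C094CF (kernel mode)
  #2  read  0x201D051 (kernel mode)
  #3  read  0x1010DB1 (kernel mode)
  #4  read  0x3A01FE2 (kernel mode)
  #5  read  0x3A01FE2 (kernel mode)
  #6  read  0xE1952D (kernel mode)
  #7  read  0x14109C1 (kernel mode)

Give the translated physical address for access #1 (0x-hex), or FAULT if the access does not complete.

Trace:
#0 VA=0x1A1FBA5 (r,kernel):
  [0] read 0x1A idx=13: raw=0x1E007 flags P=1 W=1 U=1 S=0
  [1] read 0x1E idx=31: raw=0x20007 flags P=1 W=1 U=1 S=0
  ⇒ phys 0x20BA5  [2 reads]
#1 VA=0x2C094CF (r,kernel):
  [0] read 0x1A idx=22: raw=0x23007 flags P=1 W=1 U=1 S=0
  [1] read 0x23 idx=9: raw=0x24007 flags P=1 W=1 U=1 S=0
  ⇒ phys 0x244CF  [2 reads]
#2 VA=0x201D051 (r,kernel):
  [0] read 0x1A idx=16: raw=0x26007 flags P=1 W=1 U=1 S=0
  [1] read 0x26 idx=29: raw=0x28007 flags P=1 W=1 U=1 S=0
  ⇒ phys 0x28051  [2 reads]
#3 VA=0x1010DB1 (r,kernel):
  [0] read 0x1A idx=8: raw=0x29007 flags P=1 W=1 U=1 S=0
  [1] read 0x29 idx=16: raw=0x2A007 flags P=1 W=1 U=1 S=0
  ⇒ phys 0x2ADB1  [2 reads]
#4 VA=0x3A01FE2 (r,kernel):
  [0] read 0x1A idx=29: raw=0x2B007 flags P=1 W=1 U=1 S=0
  [1] read 0x2B idx=1: raw=0x2F007 flags P=1 W=1 U=1 S=0
  ⇒ phys 0x2FFE2  [2 reads]
#5 VA=0x3A01FE2 (r,kernel):
  TLB hit vpn=0x3A01 → PA=0x2FFE2
#6 VA=0xE1952D (r,kernel):
  [0] read 0x1A idx=7: raw=0x33007 flags P=1 W=1 U=1 S=0
  [1] read 0x33 idx=25: raw=0x35007 flags P=1 W=1 U=1 S=0
  ⇒ phys 0x3552D  [2 reads]
#7 VA=0x14109C1 (r,kernel):
  [0] read 0x1A idx=10: raw=0x39007 flags P=1 W=1 U=1 S=0
  [1] read 0x39 idx=16: raw=0x3F002 flags P=0 W=1 U=0 S=0
  ⇒ fault: PAGE_NOT_PRESENT  — 2 lookups

Access #1 PA: 0x244CF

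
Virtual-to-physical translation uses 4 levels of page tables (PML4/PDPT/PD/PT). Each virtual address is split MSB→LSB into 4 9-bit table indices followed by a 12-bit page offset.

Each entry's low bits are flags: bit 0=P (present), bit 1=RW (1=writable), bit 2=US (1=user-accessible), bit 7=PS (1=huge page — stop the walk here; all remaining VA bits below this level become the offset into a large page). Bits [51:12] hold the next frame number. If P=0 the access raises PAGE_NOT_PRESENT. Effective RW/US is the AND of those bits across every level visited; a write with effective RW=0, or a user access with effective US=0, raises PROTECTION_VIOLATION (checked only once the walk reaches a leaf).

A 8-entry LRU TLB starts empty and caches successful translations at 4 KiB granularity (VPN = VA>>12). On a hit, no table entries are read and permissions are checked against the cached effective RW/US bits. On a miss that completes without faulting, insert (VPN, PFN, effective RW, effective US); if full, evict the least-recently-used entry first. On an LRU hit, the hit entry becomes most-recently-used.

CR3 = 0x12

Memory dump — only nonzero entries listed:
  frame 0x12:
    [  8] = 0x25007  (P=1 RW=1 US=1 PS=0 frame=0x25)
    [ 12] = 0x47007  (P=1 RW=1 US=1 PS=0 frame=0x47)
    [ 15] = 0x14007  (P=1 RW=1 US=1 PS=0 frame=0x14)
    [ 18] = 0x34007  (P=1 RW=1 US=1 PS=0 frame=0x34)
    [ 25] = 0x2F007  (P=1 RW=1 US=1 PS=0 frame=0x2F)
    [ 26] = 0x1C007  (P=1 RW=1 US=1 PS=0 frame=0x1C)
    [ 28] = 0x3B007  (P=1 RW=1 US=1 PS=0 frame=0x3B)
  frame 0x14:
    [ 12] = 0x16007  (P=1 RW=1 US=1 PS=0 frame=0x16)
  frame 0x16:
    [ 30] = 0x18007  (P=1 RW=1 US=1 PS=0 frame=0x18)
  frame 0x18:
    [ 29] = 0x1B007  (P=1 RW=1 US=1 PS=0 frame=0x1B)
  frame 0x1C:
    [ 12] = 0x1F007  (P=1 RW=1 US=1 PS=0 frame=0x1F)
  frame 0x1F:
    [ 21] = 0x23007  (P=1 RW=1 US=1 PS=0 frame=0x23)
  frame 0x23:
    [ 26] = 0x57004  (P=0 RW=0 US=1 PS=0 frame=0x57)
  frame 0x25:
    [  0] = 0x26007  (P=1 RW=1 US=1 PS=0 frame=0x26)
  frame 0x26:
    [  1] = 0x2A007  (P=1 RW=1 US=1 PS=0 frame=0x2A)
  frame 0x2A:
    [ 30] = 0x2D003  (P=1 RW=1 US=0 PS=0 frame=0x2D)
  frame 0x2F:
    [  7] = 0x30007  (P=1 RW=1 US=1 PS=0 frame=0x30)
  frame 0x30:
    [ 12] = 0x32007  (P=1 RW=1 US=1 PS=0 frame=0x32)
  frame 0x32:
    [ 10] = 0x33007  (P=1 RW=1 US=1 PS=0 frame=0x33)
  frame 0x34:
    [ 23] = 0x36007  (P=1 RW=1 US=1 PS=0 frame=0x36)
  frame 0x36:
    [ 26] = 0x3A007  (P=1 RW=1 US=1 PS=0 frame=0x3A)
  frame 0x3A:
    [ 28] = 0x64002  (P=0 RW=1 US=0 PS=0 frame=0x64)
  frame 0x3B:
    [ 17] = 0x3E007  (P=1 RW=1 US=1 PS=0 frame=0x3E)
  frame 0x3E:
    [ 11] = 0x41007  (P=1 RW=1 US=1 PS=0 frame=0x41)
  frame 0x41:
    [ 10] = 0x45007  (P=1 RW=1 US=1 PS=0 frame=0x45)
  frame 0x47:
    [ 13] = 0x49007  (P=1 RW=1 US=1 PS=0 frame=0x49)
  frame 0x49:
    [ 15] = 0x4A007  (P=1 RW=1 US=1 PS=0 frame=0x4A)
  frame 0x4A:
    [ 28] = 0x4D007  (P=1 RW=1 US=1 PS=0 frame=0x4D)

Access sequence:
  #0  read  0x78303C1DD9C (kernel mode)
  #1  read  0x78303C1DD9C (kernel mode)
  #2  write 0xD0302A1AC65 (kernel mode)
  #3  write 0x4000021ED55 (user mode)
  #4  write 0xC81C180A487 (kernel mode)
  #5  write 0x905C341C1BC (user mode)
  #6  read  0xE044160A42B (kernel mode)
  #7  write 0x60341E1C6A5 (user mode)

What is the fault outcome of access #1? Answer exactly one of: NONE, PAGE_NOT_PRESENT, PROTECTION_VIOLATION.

Per-access translation:
#0 VA=0x78303C1DD9C (r,kernel):
  L0 @0x12[15] → 0x14007  P=1,RW=1,US=1,PS=0
  L1 @0x14[12] → 0x16007  P=1,RW=1,US=1,PS=0
  L2 @0x16[30] → 0x18007  P=1,RW=1,US=1,PS=0
  L3 @0x18[29] → 0x1B007  P=1,RW=1,US=1,PS=0
  ✓ 0x1BD9C  — 4 lookups
#1 VA=0x78303C1DD9C (r,kernel):
  TLB hit vpn=0x78303C1D → PA=0x1BD9C
#2 VA=0xD0302A1AC65 (w,kernel):
  L0 @0x12[26] → 0x1C007  P=1,RW=1,US=1,PS=0
  L1 @0x1C[12] → 0x1F007  P=1,RW=1,US=1,PS=0
  L2 @0x1F[21] → 0x23007  P=1,RW=1,US=1,PS=0
  L3 @0x23[26] → 0x57004  P=0,RW=0,US=1,PS=0
  → PAGE_NOT_PRESENT  (4 entries read)
#3 VA=0x4000021ED55 (w,user):
  L0 @0x12[8] → 0x25007  P=1,RW=1,US=1,PS=0
  L1 @0x25[0] → 0x26007  P=1,RW=1,US=1,PS=0
  L2 @0x26[1] → 0x2A007  P=1,RW=1,US=1,PS=0
  L3 @0x2A[30] → 0x2D003  P=1,RW=1,US=0,PS=0
  → PROTECTION_VIOLATION  (4 entries read)
#4 VA=0xC81C180A487 (w,kernel):
  L0 @0x12[25] → 0x2F007  P=1,RW=1,US=1,PS=0
  L1 @0x2F[7] → 0x30007  P=1,RW=1,US=1,PS=0
  L2 @0x30[12] → 0x32007  P=1,RW=1,US=1,PS=0
  L3 @0x32[10] → 0x33007  P=1,RW=1,US=1,PS=0
  ✓ 0x33487  — 4 lookups
#5 VA=0x905C341C1BC (w,user):
  L0 @0x12[18] → 0x34007  P=1,RW=1,US=1,PS=0
  L1 @0x34[23] → 0x36007  P=1,RW=1,US=1,PS=0
  L2 @0x36[26] → 0x3A007  P=1,RW=1,US=1,PS=0
  L3 @0x3A[28] → 0x64002  P=0,RW=1,US=0,PS=0
  → PAGE_NOT_PRESENT  (4 entries read)
#6 VA=0xE044160A42B (r,kernel):
  L0 @0x12[28] → 0x3B007  P=1,RW=1,US=1,PS=0
  L1 @0x3B[17] → 0x3E007  P=1,RW=1,US=1,PS=0
  L2 @0x3E[11] → 0x41007  P=1,RW=1,US=1,PS=0
  L3 @0x41[10] → 0x45007  P=1,RW=1,US=1,PS=0
  ✓ 0x4542B  — 4 lookups
#7 VA=0x60341E1C6A5 (w,user):
  L0 @0x12[12] → 0x47007  P=1,RW=1,US=1,PS=0
  L1 @0x47[13] → 0x49007  P=1,RW=1,US=1,PS=0
  L2 @0x49[15] → 0x4A007  P=1,RW=1,US=1,PS=0
  L3 @0x4A[28] → 0x4D007  P=1,RW=1,US=1,PS=0
  ✓ 0x4D6A5  — 4 lookups

Access #1 fault: NONE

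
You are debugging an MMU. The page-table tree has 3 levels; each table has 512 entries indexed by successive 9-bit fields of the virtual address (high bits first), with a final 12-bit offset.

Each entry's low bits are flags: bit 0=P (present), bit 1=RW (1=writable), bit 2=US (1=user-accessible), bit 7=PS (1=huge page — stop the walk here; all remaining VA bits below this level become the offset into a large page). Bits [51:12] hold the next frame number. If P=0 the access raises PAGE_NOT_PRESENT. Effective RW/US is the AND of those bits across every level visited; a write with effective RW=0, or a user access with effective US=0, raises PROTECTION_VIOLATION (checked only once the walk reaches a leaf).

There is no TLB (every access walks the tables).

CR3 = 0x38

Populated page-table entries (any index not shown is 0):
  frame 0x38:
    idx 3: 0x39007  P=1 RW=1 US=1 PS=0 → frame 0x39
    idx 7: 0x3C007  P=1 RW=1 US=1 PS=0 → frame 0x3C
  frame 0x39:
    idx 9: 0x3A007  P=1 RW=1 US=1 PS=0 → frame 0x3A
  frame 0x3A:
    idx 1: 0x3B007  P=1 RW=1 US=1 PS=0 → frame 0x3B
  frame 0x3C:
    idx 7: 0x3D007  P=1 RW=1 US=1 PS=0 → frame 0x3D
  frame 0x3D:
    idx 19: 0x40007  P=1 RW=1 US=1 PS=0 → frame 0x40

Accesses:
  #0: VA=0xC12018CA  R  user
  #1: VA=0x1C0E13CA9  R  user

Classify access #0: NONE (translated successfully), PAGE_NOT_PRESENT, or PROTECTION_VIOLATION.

Trace:
#0 VA=0xC12018CA (r,user):
  [0] read 0x38 idx=3: raw=0x39007 flags P=1 W=1 U=1 S=0
  [1] read 0x39 idx=9: raw=0x3A007 flags P=1 W=1 U=1 S=0
  [2] read 0x3A idx=1: raw=0x3B007 flags P=1 W=1 U=1 S=0
  ⇒ phys 0x3B8CA  [3 reads]
#1 VA=0x1C0E13CA9 (r,user):
  [0] read 0x38 idx=7: raw=0x3C007 flags P=1 W=1 U=1 S=0
  [1] read 0x3C idx=7: raw=0x3D007 flags P=1 W=1 U=1 S=0
  [2] read 0x3D idx=19: raw=0x40007 flags P=1 W=1 U=1 S=0
  ⇒ phys 0x40CA9  [3 reads]

Access #0 fault: NONE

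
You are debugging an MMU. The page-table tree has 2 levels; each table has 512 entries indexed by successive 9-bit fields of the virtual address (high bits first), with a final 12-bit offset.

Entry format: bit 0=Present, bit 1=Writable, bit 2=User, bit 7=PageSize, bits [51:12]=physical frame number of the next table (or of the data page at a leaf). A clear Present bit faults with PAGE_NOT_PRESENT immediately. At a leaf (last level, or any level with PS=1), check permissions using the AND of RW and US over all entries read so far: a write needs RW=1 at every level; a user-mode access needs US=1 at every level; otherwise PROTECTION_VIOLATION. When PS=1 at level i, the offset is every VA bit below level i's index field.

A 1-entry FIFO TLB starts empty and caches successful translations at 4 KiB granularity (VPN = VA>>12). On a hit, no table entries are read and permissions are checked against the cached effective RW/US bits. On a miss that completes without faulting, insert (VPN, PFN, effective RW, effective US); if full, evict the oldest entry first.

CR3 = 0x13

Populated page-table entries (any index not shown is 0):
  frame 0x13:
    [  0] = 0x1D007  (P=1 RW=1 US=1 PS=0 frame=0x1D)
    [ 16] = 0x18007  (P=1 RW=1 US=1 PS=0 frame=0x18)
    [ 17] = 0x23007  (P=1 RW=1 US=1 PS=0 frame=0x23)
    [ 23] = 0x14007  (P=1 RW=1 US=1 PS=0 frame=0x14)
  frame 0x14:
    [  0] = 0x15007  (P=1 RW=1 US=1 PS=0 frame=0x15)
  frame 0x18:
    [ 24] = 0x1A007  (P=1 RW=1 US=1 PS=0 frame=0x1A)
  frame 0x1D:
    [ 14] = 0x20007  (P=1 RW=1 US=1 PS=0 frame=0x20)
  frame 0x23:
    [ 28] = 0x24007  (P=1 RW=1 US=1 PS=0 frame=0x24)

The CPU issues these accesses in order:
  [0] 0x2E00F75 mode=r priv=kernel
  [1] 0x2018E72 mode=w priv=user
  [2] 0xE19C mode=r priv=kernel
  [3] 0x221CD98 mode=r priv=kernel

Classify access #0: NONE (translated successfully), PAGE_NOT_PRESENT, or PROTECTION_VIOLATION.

Per-access translation:
#0 VA=0x2E00F75 (r,kernel):
  L0: frame=0x13 idx=23 entry=0x14007 [P=1 RW=1 US=1 PS=0]
  L1: frame=0x14 idx=0 entry=0x15007 [P=1 RW=1 US=1 PS=0]
  → PA=0x15F75  (2 entries read)
#1 VA=0x2018E72 (w,user):
  L0: frame=0x13 idx=16 entry=0x18007 [P=1 RW=1 US=1 PS=0]
  L1: frame=0x18 idx=24 entry=0x1A007 [P=1 RW=1 US=1 PS=0]
  → PA=0x1AE72  (2 entries read)
#2 VA=0xE19C (r,kernel):
  L0: frame=0x13 idx=0 entry=0x1D007 [P=1 RW=1 US=1 PS=0]
  L1: frame=0x1D idx=14 entry=0x20007 [P=1 RW=1 US=1 PS=0]
  → PA=0x2019C  (2 entries read)
#3 VA=0x221CD98 (r,kernel):
  L0: frame=0x13 idx=17 entry=0x23007 [P=1 RW=1 US=1 PS=0]
  L1: frame=0x23 idx=28 entry=0x24007 [P=1 RW=1 US=1 PS=0]
  → PA=0x24D98  (2 entries read)

Access #0 fault: NONE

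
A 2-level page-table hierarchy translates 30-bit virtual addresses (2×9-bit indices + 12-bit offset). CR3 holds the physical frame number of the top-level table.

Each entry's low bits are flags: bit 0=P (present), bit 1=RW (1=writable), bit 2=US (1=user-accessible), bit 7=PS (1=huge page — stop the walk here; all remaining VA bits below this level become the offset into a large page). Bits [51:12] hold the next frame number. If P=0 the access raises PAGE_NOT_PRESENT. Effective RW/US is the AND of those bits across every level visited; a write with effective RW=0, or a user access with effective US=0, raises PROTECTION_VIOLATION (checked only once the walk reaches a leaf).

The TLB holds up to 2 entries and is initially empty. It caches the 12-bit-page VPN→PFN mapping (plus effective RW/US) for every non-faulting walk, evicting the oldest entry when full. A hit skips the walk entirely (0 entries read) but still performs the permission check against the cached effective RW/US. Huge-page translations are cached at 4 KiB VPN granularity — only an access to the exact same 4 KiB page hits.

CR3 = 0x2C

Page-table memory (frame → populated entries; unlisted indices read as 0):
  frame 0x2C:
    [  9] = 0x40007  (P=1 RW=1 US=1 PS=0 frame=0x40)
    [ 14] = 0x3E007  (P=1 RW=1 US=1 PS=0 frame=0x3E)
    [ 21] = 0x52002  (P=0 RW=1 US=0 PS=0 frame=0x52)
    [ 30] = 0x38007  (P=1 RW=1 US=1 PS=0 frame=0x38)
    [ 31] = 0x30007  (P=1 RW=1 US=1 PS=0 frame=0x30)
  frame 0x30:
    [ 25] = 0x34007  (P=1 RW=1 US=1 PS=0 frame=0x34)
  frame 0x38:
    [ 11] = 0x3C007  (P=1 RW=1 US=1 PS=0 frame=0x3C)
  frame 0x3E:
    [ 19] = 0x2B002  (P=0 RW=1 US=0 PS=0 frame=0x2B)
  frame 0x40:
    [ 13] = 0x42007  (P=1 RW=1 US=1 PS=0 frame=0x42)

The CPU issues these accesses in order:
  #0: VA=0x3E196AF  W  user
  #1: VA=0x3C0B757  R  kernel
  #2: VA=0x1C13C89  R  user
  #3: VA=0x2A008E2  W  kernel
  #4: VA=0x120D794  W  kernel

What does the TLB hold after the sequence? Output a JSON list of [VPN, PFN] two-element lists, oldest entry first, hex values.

Per-access translation:
#0 VA=0x3E196AF (w,user):
  lvl0: tbl 0x2C, slot 31 ⇒ 0x30007 (P1/RW1/US1/PS0)
  lvl1: tbl 0x30, slot 25 ⇒ 0x34007 (P1/RW1/US1/PS0)
  ✓ 0x346AF  — 2 lookups
#1 VA=0x3C0B757 (r,kernel):
  lvl0: tbl 0x2C, slot 30 ⇒ 0x38007 (P1/RW1/US1/PS0)
  lvl1: tbl 0x38, slot 11 ⇒ 0x3C007 (P1/RW1/US1/PS0)
  ✓ 0x3C757  — 2 lookups
#2 VA=0x1C13C89 (r,user):
  lvl0: tbl 0x2C, slot 14 ⇒ 0x3E007 (P1/RW1/US1/PS0)
  lvl1: tbl 0x3E, slot 19 ⇒ 0x2B002 (P0/RW1/US0/PS0)
  → PAGE_NOT_PRESENT  (2 entries read)
#3 VA=0x2A008E2 (w,kernel):
  lvl0: tbl 0x2C, slot 21 ⇒ 0x52002 (P0/RW1/US0/PS0)
  → PAGE_NOT_PRESENT  (1 entries read)
#4 VA=0x120D794 (w,kernel):
  lvl0: tbl 0x2C, slot 9 ⇒ 0x40007 (P1/RW1/US1/PS0)
  lvl1: tbl 0x40, slot 13 ⇒ 0x42007 (P1/RW1/US1/PS0)
  ✓ 0x42794  — 2 lookups

TLB: [["0x3C0B", "0x3C"], ["0x120D", "0x42"]]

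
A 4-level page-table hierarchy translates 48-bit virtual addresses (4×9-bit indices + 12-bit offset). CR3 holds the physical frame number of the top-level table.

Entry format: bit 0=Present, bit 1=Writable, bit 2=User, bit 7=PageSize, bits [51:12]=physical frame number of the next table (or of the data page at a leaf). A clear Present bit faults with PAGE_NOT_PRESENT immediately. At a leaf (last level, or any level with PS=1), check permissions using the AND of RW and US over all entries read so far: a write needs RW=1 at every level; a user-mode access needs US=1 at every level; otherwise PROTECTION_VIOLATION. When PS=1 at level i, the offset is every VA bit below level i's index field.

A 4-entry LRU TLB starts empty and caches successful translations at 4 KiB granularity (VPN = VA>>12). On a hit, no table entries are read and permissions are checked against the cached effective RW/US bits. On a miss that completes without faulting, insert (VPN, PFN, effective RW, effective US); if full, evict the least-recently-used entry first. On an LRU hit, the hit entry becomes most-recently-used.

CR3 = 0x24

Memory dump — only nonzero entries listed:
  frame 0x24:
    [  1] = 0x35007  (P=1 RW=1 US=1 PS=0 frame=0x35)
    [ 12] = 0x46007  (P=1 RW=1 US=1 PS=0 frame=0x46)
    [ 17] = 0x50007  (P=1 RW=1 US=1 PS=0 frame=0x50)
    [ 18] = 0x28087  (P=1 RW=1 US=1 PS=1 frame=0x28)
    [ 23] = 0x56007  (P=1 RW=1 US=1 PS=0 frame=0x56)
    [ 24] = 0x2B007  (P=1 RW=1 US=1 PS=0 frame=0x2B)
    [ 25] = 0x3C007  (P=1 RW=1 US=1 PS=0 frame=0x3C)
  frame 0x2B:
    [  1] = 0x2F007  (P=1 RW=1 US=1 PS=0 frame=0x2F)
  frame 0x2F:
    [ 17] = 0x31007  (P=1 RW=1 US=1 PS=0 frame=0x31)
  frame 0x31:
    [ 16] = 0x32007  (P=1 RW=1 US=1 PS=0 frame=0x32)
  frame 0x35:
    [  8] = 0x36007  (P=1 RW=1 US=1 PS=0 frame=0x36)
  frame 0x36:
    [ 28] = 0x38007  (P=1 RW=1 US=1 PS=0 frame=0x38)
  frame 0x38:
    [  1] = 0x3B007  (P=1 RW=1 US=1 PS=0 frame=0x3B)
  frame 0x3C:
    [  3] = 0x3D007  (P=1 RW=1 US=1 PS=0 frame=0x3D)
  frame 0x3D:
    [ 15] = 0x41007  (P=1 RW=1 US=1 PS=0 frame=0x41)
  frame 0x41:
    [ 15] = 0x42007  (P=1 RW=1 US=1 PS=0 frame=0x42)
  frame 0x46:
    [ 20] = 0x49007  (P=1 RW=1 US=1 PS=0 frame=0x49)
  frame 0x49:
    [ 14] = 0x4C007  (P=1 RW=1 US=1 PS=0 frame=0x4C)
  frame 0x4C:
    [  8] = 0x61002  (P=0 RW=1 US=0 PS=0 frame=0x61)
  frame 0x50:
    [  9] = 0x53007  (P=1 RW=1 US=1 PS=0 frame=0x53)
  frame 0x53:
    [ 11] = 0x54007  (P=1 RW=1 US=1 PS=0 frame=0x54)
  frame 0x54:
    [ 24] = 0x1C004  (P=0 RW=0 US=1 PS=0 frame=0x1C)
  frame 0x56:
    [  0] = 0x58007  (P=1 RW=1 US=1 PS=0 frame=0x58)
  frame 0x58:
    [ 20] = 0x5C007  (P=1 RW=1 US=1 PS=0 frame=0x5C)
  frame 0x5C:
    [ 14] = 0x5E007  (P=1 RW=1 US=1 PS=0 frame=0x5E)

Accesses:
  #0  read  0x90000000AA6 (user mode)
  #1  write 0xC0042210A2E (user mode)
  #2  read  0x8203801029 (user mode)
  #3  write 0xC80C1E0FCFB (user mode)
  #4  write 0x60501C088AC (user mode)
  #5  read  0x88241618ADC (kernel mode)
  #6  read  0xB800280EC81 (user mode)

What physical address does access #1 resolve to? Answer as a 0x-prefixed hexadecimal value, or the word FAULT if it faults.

Trace:
#0 VA=0x90000000AA6 (r,user):
  L0: frame=0x24 idx=18 entry=0x28087 [P=1 RW=1 US=1 PS=1]
  ✓ 0x28AA6 (huge @L0)  — 1 lookups
#1 VA=0xC0042210A2E (w,user):
  L0: frame=0x24 idx=24 entry=0x2B007 [P=1 RW=1 US=1 PS=0]
  L1: frame=0x2B idx=1 entry=0x2F007 [P=1 RW=1 US=1 PS=0]
  L2: frame=0x2F idx=17 entry=0x31007 [P=1 RW=1 US=1 PS=0]
  L3: frame=0x31 idx=16 entry=0x32007 [P=1 RW=1 US=1 PS=0]
  ✓ 0x32A2E  — 4 lookups
#2 VA=0x8203801029 (r,user):
  L0: frame=0x24 idx=1 entry=0x35007 [P=1 RW=1 US=1 PS=0]
  L1: frame=0x35 idx=8 entry=0x36007 [P=1 RW=1 US=1 PS=0]
  L2: frame=0x36 idx=28 entry=0x38007 [P=1 RW=1 US=1 PS=0]
  L3: frame=0x38 idx=1 entry=0x3B007 [P=1 RW=1 US=1 PS=0]
  ✓ 0x3B029  — 4 lookups
#3 VA=0xC80C1E0FCFB (w,user):
  L0: frame=0x24 idx=25 entry=0x3C007 [P=1 RW=1 US=1 PS=0]
  L1: frame=0x3C idx=3 entry=0x3D007 [P=1 RW=1 US=1 PS=0]
  L2: frame=0x3D idx=15 entry=0x41007 [P=1 RW=1 US=1 PS=0]
  L3: frame=0x41 idx=15 entry=0x42007 [P=1 RW=1 US=1 PS=0]
  ✓ 0x42CFB  — 4 lookups
#4 VA=0x60501C088AC (w,user):
  L0: frame=0x24 idx=12 entry=0x46007 [P=1 RW=1 US=1 PS=0]
  L1: frame=0x46 idx=20 entry=0x49007 [P=1 RW=1 US=1 PS=0]
  L2: frame=0x49 idx=14 entry=0x4C007 [P=1 RW=1 US=1 PS=0]
  L3: frame=0x4C idx=8 entry=0x61002 [P=0 RW=1 US=0 PS=0]
  → PAGE_NOT_PRESENT  (4 entries read)
#5 VA=0x88241618ADC (r,kernel):
  L0: frame=0x24 idx=17 entry=0x50007 [P=1 RW=1 US=1 PS=0]
  L1: frame=0x50 idx=9 entry=0x53007 [P=1 RW=1 US=1 PS=0]
  L2: frame=0x53 idx=11 entry=0x54007 [P=1 RW=1 US=1 PS=0]
  L3: frame=0x54 idx=24 entry=0x1C004 [P=0 RW=0 US=1 PS=0]
  → PAGE_NOT_PRESENT  (4 entries read)
#6 VA=0xB800280EC81 (r,user):
  L0: frame=0x24 idx=23 entry=0x56007 [P=1 RW=1 US=1 PS=0]
  L1: frame=0x56 idx=0 entry=0x58007 [P=1 RW=1 US=1 PS=0]
  L2: frame=0x58 idx=20 entry=0x5C007 [P=1 RW=1 US=1 PS=0]
  L3: frame=0x5C idx=14 entry=0x5E007 [P=1 RW=1 US=1 PS=0]
  ✓ 0x5EC81  — 4 lookups

Access #1 PA: 0x32A2E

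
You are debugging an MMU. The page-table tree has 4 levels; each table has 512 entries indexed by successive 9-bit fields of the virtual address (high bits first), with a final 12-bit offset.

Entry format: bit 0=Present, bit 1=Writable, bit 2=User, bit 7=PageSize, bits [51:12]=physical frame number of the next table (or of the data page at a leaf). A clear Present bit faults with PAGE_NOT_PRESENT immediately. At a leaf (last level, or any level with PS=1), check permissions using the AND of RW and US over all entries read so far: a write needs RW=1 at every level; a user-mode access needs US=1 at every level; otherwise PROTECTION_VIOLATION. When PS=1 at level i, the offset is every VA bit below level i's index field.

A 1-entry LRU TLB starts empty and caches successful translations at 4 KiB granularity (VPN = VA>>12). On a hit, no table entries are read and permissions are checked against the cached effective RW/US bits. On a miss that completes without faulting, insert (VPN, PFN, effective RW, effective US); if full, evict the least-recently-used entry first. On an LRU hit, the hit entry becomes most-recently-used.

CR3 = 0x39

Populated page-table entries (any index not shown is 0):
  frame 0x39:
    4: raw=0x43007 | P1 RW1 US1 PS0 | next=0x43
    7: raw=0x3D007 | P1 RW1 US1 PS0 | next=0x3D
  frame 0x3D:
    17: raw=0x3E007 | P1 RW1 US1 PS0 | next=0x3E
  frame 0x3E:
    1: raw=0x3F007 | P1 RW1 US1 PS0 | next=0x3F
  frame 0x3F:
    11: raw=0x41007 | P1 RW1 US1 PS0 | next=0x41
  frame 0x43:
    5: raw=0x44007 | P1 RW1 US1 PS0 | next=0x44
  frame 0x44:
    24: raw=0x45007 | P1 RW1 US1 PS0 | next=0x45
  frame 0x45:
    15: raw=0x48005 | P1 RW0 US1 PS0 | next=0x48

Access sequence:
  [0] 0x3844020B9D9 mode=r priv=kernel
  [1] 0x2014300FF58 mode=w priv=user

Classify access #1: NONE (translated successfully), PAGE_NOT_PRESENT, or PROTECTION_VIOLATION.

Trace:
#0 VA=0x3844020B9D9 (r,kernel):
  L0 @0x39[7] → 0x3D007  P=1,RW=1,US=1,PS=0
  L1 @0x3D[17] → 0x3E007  P=1,RW=1,US=1,PS=0
  L2 @0x3E[1] → 0x3F007  P=1,RW=1,US=1,PS=0
  L3 @0x3F[11] → 0x41007  P=1,RW=1,US=1,PS=0
  ⇒ phys 0x419D9  [4 reads]
#1 VA=0x2014300FF58 (w,user):
  L0 @0x39[4] → 0x43007  P=1,RW=1,US=1,PS=0
  L1 @0x43[5] → 0x44007  P=1,RW=1,US=1,PS=0
  L2 @0x44[24] → 0x45007  P=1,RW=1,US=1,PS=0
  L3 @0x45[15] → 0x48005  P=1,RW=0,US=1,PS=0
  → PROTECTION_VIOLATION  (4 entries read)

Access #1 fault: PROTECTION_VIOLATION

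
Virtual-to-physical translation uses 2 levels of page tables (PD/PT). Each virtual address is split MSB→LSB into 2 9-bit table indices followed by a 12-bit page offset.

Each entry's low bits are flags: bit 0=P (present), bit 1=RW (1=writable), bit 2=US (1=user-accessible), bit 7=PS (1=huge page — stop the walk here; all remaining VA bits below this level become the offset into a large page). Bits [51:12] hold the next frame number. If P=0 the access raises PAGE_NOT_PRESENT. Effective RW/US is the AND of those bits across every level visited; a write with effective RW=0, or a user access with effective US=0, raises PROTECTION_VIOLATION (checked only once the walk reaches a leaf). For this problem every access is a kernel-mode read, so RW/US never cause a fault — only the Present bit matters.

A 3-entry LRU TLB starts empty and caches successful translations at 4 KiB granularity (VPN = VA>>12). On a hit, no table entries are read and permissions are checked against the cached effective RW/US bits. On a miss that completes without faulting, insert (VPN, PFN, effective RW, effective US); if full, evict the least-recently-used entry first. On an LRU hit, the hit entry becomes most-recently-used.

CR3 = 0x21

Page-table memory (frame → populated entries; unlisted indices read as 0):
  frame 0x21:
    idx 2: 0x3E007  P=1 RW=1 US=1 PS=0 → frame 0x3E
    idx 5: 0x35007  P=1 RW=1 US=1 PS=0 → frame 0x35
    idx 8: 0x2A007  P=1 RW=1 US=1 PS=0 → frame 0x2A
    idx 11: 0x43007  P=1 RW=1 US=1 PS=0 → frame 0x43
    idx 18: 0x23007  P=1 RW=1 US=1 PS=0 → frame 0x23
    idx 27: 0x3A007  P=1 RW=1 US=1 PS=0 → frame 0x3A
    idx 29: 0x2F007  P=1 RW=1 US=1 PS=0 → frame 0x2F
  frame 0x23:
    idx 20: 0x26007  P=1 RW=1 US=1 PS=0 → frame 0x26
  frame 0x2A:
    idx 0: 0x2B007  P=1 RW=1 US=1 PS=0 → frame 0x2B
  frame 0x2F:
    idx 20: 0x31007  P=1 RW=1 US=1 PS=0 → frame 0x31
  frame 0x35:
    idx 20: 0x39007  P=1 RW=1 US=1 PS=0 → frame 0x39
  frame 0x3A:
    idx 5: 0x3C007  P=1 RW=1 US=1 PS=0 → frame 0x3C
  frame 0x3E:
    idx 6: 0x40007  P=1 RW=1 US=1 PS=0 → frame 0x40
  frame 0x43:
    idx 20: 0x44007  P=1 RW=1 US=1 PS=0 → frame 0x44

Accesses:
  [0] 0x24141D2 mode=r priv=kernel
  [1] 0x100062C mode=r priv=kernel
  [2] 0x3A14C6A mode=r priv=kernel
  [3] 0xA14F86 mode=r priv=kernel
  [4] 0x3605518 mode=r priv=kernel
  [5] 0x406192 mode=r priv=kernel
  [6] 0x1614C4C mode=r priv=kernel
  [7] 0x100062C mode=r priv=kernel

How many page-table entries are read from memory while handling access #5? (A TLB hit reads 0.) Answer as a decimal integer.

Per-access translation:
#0 VA=0x24141D2 (r,kernel):
  L0: frame=0x21 idx=18 entry=0x23007 [P=1 RW=1 US=1 PS=0]
  L1: frame=0x23 idx=20 entry=0x26007 [P=1 RW=1 US=1 PS=0]
  ⇒ phys 0x261D2  [2 reads]
#1 VA=0x100062C (r,kernel):
  L0: frame=0x21 idx=8 entry=0x2A007 [P=1 RW=1 US=1 PS=0]
  L1: frame=0x2A idx=0 entry=0x2B007 [P=1 RW=1 US=1 PS=0]
  ⇒ phys 0x2B62C  [2 reads]
#2 VA=0x3A14C6A (r,kernel):
  L0: frame=0x21 idx=29 entry=0x2F007 [P=1 RW=1 US=1 PS=0]
  L1: frame=0x2F idx=20 entry=0x31007 [P=1 RW=1 US=1 PS=0]
  ⇒ phys 0x31C6A  [2 reads]
#3 VA=0xA14F86 (r,kernel):
  L0: frame=0x21 idx=5 entry=0x35007 [P=1 RW=1 US=1 PS=0]
  L1: frame=0x35 idx=20 entry=0x39007 [P=1 RW=1 US=1 PS=0]
  ⇒ phys 0x39F86  [2 reads]
#4 VA=0x3605518 (r,kernel):
  L0: frame=0x21 idx=27 entry=0x3A007 [P=1 RW=1 US=1 PS=0]
  L1: frame=0x3A idx=5 entry=0x3C007 [P=1 RW=1 US=1 PS=0]
  ⇒ phys 0x3C518  [2 reads]
#5 VA=0x406192 (r,kernel):
  L0: frame=0x21 idx=2 entry=0x3E007 [P=1 RW=1 US=1 PS=0]
  L1: frame=0x3E idx=6 entry=0x40007 [P=1 RW=1 US=1 PS=0]
  ⇒ phys 0x40192  [2 reads]
#6 VA=0x1614C4C (r,kernel):
  L0: frame=0x21 idx=11 entry=0x43007 [P=1 RW=1 US=1 PS=0]
  L1: frame=0x43 idx=20 entry=0x44007 [P=1 RW=1 US=1 PS=0]
  ⇒ phys 0x44C4C  [2 reads]
#7 VA=0x100062C (r,kernel):
  L0: frame=0x21 idx=8 entry=0x2A007 [P=1 RW=1 US=1 PS=0]
  L1: frame=0x2A idx=0 entry=0x2B007 [P=1 RW=1 US=1 PS=0]
  ⇒ phys 0x2B62C  [2 reads]

Entries read for #5: 2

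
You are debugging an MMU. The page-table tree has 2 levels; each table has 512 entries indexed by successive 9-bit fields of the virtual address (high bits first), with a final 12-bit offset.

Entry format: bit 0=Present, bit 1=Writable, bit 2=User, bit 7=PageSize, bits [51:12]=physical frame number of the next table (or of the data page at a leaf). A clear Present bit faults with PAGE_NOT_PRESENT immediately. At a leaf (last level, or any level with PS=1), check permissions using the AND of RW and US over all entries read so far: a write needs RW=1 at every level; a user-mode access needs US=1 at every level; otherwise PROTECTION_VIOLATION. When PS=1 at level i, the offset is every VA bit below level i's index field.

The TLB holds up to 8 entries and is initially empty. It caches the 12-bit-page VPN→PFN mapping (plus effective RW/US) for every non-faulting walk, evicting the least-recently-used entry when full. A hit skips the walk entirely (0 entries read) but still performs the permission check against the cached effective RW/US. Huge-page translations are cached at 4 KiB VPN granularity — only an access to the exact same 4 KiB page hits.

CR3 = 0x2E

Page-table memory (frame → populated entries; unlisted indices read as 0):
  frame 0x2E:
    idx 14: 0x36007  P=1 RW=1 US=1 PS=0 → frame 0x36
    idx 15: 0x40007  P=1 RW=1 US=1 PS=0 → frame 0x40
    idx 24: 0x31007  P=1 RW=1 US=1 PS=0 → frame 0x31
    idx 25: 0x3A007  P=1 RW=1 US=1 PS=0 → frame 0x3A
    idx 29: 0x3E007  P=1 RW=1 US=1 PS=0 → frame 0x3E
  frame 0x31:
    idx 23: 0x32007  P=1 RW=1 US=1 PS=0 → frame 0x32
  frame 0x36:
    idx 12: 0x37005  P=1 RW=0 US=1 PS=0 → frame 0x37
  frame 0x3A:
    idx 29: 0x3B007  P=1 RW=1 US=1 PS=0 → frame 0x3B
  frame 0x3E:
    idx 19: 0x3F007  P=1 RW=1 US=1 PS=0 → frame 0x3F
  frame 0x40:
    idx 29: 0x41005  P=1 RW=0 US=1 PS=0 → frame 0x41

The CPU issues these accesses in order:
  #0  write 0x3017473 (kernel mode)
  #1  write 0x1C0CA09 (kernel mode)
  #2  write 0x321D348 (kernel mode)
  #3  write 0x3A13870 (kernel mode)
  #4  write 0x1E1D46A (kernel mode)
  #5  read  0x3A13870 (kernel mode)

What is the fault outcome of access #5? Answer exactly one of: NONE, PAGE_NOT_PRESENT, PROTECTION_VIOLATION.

Walk each access:
#0 VA=0x3017473 (w,kernel):
  L0: frame=0x2E idx=24 entry=0x31007 [P=1 RW=1 US=1 PS=0]
  L1: frame=0x31 idx=23 entry=0x32007 [P=1 RW=1 US=1 PS=0]
  ✓ 0x32473  — 2 lookups
#1 VA=0x1C0CA09 (w,kernel):
  L0: frame=0x2E idx=14 entry=0x36007 [P=1 RW=1 US=1 PS=0]
  L1: frame=0x36 idx=12 entry=0x37005 [P=1 RW=0 US=1 PS=0]
  ✗ PROTECTION_VIOLATION  [2 reads]
#2 VA=0x321D348 (w,kernel):
  L0: frame=0x2E idx=25 entry=0x3A007 [P=1 RW=1 US=1 PS=0]
  L1: frame=0x3A idx=29 entry=0x3B007 [P=1 RW=1 US=1 PS=0]
  ✓ 0x3B348  — 2 lookups
#3 VA=0x3A13870 (w,kernel):
  L0: frame=0x2E idx=29 entry=0x3E007 [P=1 RW=1 US=1 PS=0]
  L1: frame=0x3E idx=19 entry=0x3F007 [P=1 RW=1 US=1 PS=0]
  ✓ 0x3F870  — 2 lookups
#4 VA=0x1E1D46A (w,kernel):
  L0: frame=0x2E idx=15 entry=0x40007 [P=1 RW=1 US=1 PS=0]
  L1: frame=0x40 idx=29 entry=0x41005 [P=1 RW=0 US=1 PS=0]
  ✗ PROTECTION_VIOLATION  [2 reads]
#5 VA=0x3A13870 (r,kernel):
  TLB hit vpn=0x3A13 → PA=0x3F870

Access #5 fault: NONE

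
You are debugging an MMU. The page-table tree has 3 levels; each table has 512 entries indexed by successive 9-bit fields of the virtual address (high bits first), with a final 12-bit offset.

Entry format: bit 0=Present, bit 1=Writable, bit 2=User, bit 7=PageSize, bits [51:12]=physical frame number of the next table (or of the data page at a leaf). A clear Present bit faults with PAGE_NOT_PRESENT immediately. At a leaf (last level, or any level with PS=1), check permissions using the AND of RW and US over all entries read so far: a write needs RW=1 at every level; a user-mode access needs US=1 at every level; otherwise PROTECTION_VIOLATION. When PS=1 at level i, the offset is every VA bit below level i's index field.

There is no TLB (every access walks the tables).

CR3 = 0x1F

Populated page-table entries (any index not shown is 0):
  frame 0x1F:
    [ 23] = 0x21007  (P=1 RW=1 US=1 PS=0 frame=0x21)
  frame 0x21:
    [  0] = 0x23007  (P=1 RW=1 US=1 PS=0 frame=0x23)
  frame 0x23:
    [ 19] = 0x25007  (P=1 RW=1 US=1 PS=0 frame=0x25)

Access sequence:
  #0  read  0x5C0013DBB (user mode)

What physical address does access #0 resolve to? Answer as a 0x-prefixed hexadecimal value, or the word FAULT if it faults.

Walk each access:
#0 VA=0x5C0013DBB (r,user):
  L0: frame=0x1F idx=23 entry=0x21007 [P=1 RW=1 US=1 PS=0]
  L1: frame=0x21 idx=0 entry=0x23007 [P=1 RW=1 US=1 PS=0]
  L2: frame=0x23 idx=19 entry=0x25007 [P=1 RW=1 US=1 PS=0]
  ✓ 0x25DBB  — 3 lookups

Access #0 PA: 0x25DBB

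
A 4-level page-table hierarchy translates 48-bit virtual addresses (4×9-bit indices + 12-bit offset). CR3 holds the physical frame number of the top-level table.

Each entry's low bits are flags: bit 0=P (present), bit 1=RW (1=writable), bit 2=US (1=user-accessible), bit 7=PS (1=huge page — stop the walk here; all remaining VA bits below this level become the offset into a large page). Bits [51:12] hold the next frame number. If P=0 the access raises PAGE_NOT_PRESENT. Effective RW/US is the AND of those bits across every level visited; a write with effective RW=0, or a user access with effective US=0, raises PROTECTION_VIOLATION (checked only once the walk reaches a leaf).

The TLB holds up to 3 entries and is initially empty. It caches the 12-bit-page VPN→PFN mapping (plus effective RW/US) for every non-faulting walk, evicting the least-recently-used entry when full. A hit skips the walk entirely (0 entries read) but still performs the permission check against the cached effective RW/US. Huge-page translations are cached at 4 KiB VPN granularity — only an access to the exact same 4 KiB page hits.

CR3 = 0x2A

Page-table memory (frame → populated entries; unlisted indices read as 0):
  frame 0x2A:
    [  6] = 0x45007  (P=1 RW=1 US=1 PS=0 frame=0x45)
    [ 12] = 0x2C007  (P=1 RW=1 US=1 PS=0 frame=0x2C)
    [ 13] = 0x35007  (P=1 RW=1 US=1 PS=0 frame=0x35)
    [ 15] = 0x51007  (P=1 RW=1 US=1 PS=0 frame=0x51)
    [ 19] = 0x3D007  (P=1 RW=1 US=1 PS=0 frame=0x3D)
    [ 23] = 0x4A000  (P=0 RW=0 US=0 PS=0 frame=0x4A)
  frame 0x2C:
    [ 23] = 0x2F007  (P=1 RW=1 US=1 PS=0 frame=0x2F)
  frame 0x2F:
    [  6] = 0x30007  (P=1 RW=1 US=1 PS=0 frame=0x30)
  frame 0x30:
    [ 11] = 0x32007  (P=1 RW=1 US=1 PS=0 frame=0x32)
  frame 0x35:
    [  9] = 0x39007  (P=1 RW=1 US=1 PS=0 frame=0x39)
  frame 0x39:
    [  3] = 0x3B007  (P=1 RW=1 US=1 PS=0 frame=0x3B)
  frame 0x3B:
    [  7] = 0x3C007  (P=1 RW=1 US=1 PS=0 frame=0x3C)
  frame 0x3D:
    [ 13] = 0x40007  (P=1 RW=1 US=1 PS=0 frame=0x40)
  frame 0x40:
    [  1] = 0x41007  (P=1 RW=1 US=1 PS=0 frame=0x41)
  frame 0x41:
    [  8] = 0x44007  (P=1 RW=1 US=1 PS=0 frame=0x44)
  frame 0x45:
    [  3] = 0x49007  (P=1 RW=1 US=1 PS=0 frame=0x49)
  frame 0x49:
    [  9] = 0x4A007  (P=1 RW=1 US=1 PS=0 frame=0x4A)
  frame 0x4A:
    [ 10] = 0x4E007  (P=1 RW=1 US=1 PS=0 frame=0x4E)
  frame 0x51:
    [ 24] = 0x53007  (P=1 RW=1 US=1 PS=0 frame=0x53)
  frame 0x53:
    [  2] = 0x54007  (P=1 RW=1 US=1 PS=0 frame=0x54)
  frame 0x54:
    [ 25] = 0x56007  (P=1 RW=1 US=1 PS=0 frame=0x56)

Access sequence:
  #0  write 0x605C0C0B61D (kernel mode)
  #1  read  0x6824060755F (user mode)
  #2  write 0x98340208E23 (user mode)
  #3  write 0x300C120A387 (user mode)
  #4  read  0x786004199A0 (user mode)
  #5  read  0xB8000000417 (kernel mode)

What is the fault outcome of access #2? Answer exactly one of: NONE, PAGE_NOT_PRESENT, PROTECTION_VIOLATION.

Per-access translation:
#0 VA=0x605C0C0B61D (w,kernel):
  [0] read 0x2A idx=12: raw=0x2C007 flags P=1 W=1 U=1 S=0
  [1] read 0x2C idx=23: raw=0x2F007 flags P=1 W=1 U=1 S=0
  [2] read 0x2F idx=6: raw=0x30007 flags P=1 W=1 U=1 S=0
  [3] read 0x30 idx=11: raw=0x32007 flags P=1 W=1 U=1 S=0
  ✓ 0x3261D  — 4 lookups
#1 VA=0x6824060755F (r,user):
  [0] read 0x2A idx=13: raw=0x35007 flags P=1 W=1 U=1 S=0
  [1] read 0x35 idx=9: raw=0x39007 flags P=1 W=1 U=1 S=0
  [2] read 0x39 idx=3: raw=0x3B007 flags P=1 W=1 U=1 S=0
  [3] read 0x3B idx=7: raw=0x3C007 flags P=1 W=1 U=1 S=0
  ✓ 0x3C55F  — 4 lookups
#2 VA=0x98340208E23 (w,user):
  [0] read 0x2A idx=19: raw=0x3D007 flags P=1 W=1 U=1 S=0
  [1] read 0x3D idx=13: raw=0x40007 flags P=1 W=1 U=1 S=0
  [2] read 0x40 idx=1: raw=0x41007 flags P=1 W=1 U=1 S=0
  [3] read 0x41 idx=8: raw=0x44007 flags P=1 W=1 U=1 S=0
  ✓ 0x44E23  — 4 lookups
#3 VA=0x300C120A387 (w,user):
  [0] read 0x2A idx=6: raw=0x45007 flags P=1 W=1 U=1 S=0
  [1] read 0x45 idx=3: raw=0x49007 flags P=1 W=1 U=1 S=0
  [2] read 0x49 idx=9: raw=0x4A007 flags P=1 W=1 U=1 S=0
  [3] read 0x4A idx=10: raw=0x4E007 flags P=1 W=1 U=1 S=0
  ✓ 0x4E387  — 4 lookups
#4 VA=0x786004199A0 (r,user):
  [0] read 0x2A idx=15: raw=0x51007 flags P=1 W=1 U=1 S=0
  [1] read 0x51 idx=24: raw=0x53007 flags P=1 W=1 U=1 S=0
  [2] read 0x53 idx=2: raw=0x54007 flags P=1 W=1 U=1 S=0
  [3] read 0x54 idx=25: raw=0x56007 flags P=1 W=1 U=1 S=0
  ✓ 0x569A0  — 4 lookups
#5 VA=0xB8000000417 (r,kernel):
  [0] read 0x2A idx=23: raw=0x4A000 flags P=0 W=0 U=0 S=0
  → PAGE_NOT_PRESENT  (1 entries read)

Access #2 fault: NONE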